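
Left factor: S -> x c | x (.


Common prefix: 'x'
Factored: S -> x S', S' -> c | (


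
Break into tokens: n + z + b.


Scan left to right, longest-match per lexeme
Tokens: ID(n), OP(+), ID(z), OP(+), ID(b)


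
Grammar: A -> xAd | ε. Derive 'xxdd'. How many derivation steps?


Derivation: A => xAd => xxAdd => xxdd
Steps: 3


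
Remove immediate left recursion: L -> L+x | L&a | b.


Left-recursive alternatives: L+x, L&a; non-recursive: b
Introduce L': L -> bL', L' -> +xL' | &aL' | ε


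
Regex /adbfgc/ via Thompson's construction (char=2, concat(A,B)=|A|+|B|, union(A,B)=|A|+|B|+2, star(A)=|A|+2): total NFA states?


Syntax tree has 6 char leaf(s), 0 union(s), 0 star(s)
chars contribute 6×2 = 12; each union adds +2; each star adds +2
Total: 12 + 0 + 0 = 12 states


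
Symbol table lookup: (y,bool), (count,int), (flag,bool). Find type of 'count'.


Lookup 'count' → type int


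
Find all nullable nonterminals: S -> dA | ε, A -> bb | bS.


A nonterminal is nullable iff some alternative derives ε (directly, or every symbol in it is nullable)
Nullable: {S}


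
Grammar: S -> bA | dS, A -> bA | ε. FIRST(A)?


Per alternative of A: FIRST(bA) = {b}; FIRST(ε) = {ε}
FIRST(A) = {b, ε}


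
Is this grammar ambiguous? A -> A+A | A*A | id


'id+id*id' has two parse trees (no precedence encoded between + and *)
Ambiguous


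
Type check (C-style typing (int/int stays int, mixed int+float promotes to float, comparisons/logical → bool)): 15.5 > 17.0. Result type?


Operand types: float > float
Rule: comparison yields bool
Result type: bool


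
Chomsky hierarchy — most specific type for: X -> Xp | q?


Left-linear: every RHS is a terminal or one nonterminal followed by a terminal
Classification: Type 3 (Regular)


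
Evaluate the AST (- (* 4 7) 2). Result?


Evaluate inner: (* 4 7) = 28
Evaluate root: (- 28 2) = 26
Result: 26


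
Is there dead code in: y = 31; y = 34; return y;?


first assignment to y is overwritten before any read
Dead: 'y = 31'


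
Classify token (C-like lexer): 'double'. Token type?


Pattern: reserved word
Type: KEYWORD


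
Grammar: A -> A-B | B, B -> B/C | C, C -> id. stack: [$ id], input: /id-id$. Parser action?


'id' on top is the handle for C -> id
Action: reduce (C -> id)


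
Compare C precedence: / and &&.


'/' is multiplicative (level 10); '&&' is logical AND (level 2)
Higher level binds tighter
'/' has higher precedence than '&&'


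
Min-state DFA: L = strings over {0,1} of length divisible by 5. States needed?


Track length mod 5: states 0..4, accept at 0
Minimal DFA: 5 states


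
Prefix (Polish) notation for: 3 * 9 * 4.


left-to-right (same/higher precedence on left): tree is (* (* 3 9) 4)
Prefix: * * 3 9 4


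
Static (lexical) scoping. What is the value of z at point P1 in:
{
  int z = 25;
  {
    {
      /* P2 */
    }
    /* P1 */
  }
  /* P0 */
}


P1's block does not declare z; resolves to the enclosing declaration at depth 0
z = 25


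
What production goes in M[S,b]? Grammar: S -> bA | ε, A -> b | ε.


For [S, b]: 'b' ∈ FIRST(bA)
Entry: S -> bA


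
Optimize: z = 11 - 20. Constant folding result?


11 - 20 = -9 at compile time
Optimized: z = -9


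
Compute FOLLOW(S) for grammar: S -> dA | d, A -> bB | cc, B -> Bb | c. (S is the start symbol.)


$ ∈ FOLLOW(S). For each A -> αBβ: add FIRST(β)\{ε} to FOLLOW(B); if β nullable, add FOLLOW(A).
FOLLOW(S) = {$}


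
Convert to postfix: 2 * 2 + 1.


Left to right (same or higher precedence on left)
Postfix: 2 2 * 1 +


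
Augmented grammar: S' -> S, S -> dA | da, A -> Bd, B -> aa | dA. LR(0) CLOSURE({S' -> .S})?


Start: S' -> .S
For each item with dot before a nonterminal B, add B -> .γ for every B-production
Closure: [S' -> .S, S -> .dA, S -> .da]


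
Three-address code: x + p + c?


Break into single-operator statements:
t1 = x + p
t2 = t1 + c


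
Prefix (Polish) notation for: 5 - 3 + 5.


left-to-right (same/higher precedence on left): tree is (+ (- 5 3) 5)
Prefix: + - 5 3 5


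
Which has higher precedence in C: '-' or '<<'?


'-' is additive (level 9); '<<' is shift (level 8)
Higher level binds tighter
'-' has higher precedence than '<<'


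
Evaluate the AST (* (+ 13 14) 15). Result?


Evaluate inner: (+ 13 14) = 27
Evaluate root: (* 27 15) = 405
Result: 405


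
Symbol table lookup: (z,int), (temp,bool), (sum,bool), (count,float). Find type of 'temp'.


Lookup 'temp' → type bool


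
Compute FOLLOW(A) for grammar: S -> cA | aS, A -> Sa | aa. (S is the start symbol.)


$ ∈ FOLLOW(S). For each A -> αBβ: add FIRST(β)\{ε} to FOLLOW(B); if β nullable, add FOLLOW(A).
FOLLOW(A) = {$, a}


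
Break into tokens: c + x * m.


Scan left to right, longest-match per lexeme
Tokens: ID(c), OP(+), ID(x), OP(*), ID(m)


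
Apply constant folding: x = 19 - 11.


19 - 11 = 8 at compile time
Optimized: x = 8


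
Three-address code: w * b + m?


Break into single-operator statements:
t1 = w * b
t2 = t1 + m


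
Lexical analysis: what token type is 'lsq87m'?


Pattern: letter/underscore followed by alphanumerics, not a keyword
Type: IDENTIFIER


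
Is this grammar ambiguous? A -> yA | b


right-linear, alternatives start with distinct terminals 'y' vs 'b': unique leftmost derivation
Unambiguous


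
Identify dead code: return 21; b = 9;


statement follows a return and is unreachable
Dead: 'b = 9'


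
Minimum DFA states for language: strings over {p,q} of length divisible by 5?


Track length mod 5: states 0..4, accept at 0
Minimal DFA: 5 states


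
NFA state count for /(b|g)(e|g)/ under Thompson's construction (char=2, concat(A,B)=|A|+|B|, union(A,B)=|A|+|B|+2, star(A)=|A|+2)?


Syntax tree has 4 char leaf(s), 2 union(s), 0 star(s)
chars contribute 4×2 = 8; each union adds +2; each star adds +2
Total: 8 + 4 + 0 = 12 states


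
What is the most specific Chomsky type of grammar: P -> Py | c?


Left-linear: every RHS is a terminal or one nonterminal followed by a terminal
Classification: Type 3 (Regular)


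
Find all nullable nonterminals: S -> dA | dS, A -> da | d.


A nonterminal is nullable iff some alternative derives ε (directly, or every symbol in it is nullable)
Nullable: {}


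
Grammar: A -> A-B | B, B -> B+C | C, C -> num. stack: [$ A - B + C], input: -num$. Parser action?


handle 'B+C' on top
Action: reduce (B -> B+C)


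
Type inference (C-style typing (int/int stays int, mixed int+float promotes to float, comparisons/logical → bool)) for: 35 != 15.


Operand types: int != int
Rule: comparison yields bool
Result type: bool


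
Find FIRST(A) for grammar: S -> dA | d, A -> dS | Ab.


Per alternative of A: FIRST(dS) = {d}; FIRST(Ab) = {d}
FIRST(A) = {d}


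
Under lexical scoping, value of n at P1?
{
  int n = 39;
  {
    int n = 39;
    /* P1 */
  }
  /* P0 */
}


n declared in the same block as P1
n = 39


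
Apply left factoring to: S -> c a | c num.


Common prefix: 'c'
Factored: S -> c S', S' -> a | num


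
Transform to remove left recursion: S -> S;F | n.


Left-recursive alternatives: S;F; non-recursive: n
Introduce S': S -> nS', S' -> ;FS' | ε


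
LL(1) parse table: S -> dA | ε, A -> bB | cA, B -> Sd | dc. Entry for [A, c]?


For [A, c]: 'c' ∈ FIRST(cA)
Entry: A -> cA


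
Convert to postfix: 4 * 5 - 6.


Left to right (same or higher precedence on left)
Postfix: 4 5 * 6 -


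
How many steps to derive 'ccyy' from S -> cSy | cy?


Derivation: S => cSy => ccyy
Steps: 2


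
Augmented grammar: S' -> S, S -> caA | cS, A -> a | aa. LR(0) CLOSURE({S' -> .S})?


Start: S' -> .S
For each item with dot before a nonterminal B, add B -> .γ for every B-production
Closure: [S' -> .S, S -> .caA, S -> .cS]


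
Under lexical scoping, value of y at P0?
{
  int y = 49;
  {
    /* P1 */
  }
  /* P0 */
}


y declared in the same block as P0
y = 49


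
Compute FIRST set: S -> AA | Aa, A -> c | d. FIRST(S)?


Per alternative of S: FIRST(AA) = {c, d}; FIRST(Aa) = {c, d}
FIRST(S) = {c, d}


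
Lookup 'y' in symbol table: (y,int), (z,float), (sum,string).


Lookup 'y' → type int


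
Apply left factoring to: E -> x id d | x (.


Common prefix: 'x'
Factored: E -> x E', E' -> id d | (


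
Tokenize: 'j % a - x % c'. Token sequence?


Scan left to right, longest-match per lexeme
Tokens: ID(j), OP(%), ID(a), OP(-), ID(x), OP(%), ID(c)


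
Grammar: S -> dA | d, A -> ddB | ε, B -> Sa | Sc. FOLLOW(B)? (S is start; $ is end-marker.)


$ ∈ FOLLOW(S). For each A -> αBβ: add FIRST(β)\{ε} to FOLLOW(B); if β nullable, add FOLLOW(A).
FOLLOW(B) = {$, a, c}


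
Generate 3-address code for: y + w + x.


Break into single-operator statements:
t1 = y + w
t2 = t1 + x


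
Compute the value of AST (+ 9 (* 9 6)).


Evaluate inner: (* 9 6) = 54
Evaluate root: (+ 9 54) = 63
Result: 63


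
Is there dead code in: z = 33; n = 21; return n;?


z is assigned but never read
Dead: 'z = 33'


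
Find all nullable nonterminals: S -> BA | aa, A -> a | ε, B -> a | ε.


A nonterminal is nullable iff some alternative derives ε (directly, or every symbol in it is nullable)
Nullable: {A, B, S}


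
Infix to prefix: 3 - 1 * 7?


'*' binds tighter: tree is (- 3 (* 1 7))
Prefix: - 3 * 1 7


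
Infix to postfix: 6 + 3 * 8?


* has higher precedence, evaluate 3*8 first
Postfix: 6 3 8 * +


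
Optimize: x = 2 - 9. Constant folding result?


2 - 9 = -7 at compile time
Optimized: x = -7


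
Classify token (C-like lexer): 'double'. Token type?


Pattern: reserved word
Type: KEYWORD


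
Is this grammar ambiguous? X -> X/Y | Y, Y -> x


precedence layered via separate nonterminal Y: deterministic
Unambiguous


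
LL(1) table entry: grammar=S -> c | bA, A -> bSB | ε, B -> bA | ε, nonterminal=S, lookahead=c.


For [S, c]: 'c' ∈ FIRST(c)
Entry: S -> c


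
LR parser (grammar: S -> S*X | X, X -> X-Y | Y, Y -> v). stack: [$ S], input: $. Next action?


start symbol S on stack, input exhausted
Action: accept


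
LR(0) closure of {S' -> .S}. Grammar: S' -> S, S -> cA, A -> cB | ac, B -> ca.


Start: S' -> .S
For each item with dot before a nonterminal B, add B -> .γ for every B-production
Closure: [S' -> .S, S -> .cA]


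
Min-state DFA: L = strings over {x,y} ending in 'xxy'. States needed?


Track the longest suffix of input matching a prefix of 'xxy': 4 classes (prefixes of length 0..3)
Minimal DFA: 4 states


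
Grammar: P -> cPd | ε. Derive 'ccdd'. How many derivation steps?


Derivation: P => cPd => ccPdd => ccdd
Steps: 3


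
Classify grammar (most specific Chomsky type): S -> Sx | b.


Left-linear: every RHS is a terminal or one nonterminal followed by a terminal
Classification: Type 3 (Regular)


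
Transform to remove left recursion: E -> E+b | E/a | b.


Left-recursive alternatives: E+b, E/a; non-recursive: b
Introduce E': E -> bE', E' -> +bE' | /aE' | ε


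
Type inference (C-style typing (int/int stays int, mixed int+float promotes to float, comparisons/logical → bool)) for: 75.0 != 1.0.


Operand types: float != float
Rule: comparison yields bool
Result type: bool


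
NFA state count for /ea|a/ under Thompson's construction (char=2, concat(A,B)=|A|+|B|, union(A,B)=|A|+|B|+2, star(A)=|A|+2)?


Syntax tree has 3 char leaf(s), 1 union(s), 0 star(s)
chars contribute 3×2 = 6; each union adds +2; each star adds +2
Total: 6 + 2 + 0 = 8 states


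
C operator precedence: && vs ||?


'&&' is logical AND (level 2); '||' is logical OR (level 1)
Higher level binds tighter
'&&' has higher precedence than '||'


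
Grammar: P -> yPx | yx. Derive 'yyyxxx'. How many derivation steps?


Derivation: P => yPx => yyPxx => yyyxxx
Steps: 3


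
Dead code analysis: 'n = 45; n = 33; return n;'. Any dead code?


first assignment to n is overwritten before any read
Dead: 'n = 45'


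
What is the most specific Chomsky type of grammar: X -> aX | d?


Right-linear: every RHS is a terminal or a terminal followed by one nonterminal
Classification: Type 3 (Regular)


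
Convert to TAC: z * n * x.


Break into single-operator statements:
t1 = z * n
t2 = t1 * x


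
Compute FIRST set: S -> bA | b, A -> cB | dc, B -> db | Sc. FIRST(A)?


Per alternative of A: FIRST(cB) = {c}; FIRST(dc) = {d}
FIRST(A) = {c, d}


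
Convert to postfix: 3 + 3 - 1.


Left to right (same or higher precedence on left)
Postfix: 3 3 + 1 -


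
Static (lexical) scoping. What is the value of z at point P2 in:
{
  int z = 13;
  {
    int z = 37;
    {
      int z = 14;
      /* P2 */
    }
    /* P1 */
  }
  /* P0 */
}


z declared in the same block as P2
z = 14


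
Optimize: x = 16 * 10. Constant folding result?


16 * 10 = 160 at compile time
Optimized: x = 160


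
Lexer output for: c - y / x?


Scan left to right, longest-match per lexeme
Tokens: ID(c), OP(-), ID(y), OP(/), ID(x)


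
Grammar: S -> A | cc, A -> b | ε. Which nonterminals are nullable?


A nonterminal is nullable iff some alternative derives ε (directly, or every symbol in it is nullable)
Nullable: {A, S}


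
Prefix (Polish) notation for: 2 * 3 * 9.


left-to-right (same/higher precedence on left): tree is (* (* 2 3) 9)
Prefix: * * 2 3 9


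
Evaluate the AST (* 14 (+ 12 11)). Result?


Evaluate inner: (+ 12 11) = 23
Evaluate root: (* 14 23) = 322
Result: 322


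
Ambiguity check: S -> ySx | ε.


balanced y^n…x^n: each string has a unique parse
Unambiguous


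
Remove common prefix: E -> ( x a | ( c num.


Common prefix: '('
Factored: E -> ( E', E' -> x a | c num


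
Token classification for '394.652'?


Pattern: digits with a decimal point
Type: FLOAT_LITERAL


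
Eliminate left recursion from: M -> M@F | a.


Left-recursive alternatives: M@F; non-recursive: a
Introduce M': M -> aM', M' -> @FM' | ε


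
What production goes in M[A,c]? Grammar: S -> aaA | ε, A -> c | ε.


For [A, c]: 'c' ∈ FIRST(c)
Entry: A -> c


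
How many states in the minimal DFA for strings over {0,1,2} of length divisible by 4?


Track length mod 4: states 0..3, accept at 0
Minimal DFA: 4 states


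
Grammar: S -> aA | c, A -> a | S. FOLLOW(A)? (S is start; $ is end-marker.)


$ ∈ FOLLOW(S). For each A -> αBβ: add FIRST(β)\{ε} to FOLLOW(B); if β nullable, add FOLLOW(A).
FOLLOW(A) = {$}


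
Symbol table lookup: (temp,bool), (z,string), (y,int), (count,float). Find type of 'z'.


Lookup 'z' → type string


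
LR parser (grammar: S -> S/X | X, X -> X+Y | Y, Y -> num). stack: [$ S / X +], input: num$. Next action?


no handle; shift 'num'
Action: shift


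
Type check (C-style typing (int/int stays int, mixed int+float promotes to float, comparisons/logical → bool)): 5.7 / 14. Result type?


Operand types: float / int
Rule: mixed int/float promotes to float; int/int stays int
Result type: float


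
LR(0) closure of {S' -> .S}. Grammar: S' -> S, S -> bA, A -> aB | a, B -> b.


Start: S' -> .S
For each item with dot before a nonterminal B, add B -> .γ for every B-production
Closure: [S' -> .S, S -> .bA]


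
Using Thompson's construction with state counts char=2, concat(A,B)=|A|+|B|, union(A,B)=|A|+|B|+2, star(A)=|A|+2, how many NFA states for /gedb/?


Syntax tree has 4 char leaf(s), 0 union(s), 0 star(s)
chars contribute 4×2 = 8; each union adds +2; each star adds +2
Total: 8 + 0 + 0 = 8 states


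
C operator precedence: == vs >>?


'>>' is shift (level 8); '==' is equality (level 6)
Higher level binds tighter
'>>' has higher precedence than '=='


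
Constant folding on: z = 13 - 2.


13 - 2 = 11 at compile time
Optimized: z = 11


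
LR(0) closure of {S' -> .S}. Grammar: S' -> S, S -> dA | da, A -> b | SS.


Start: S' -> .S
For each item with dot before a nonterminal B, add B -> .γ for every B-production
Closure: [S' -> .S, S -> .dA, S -> .da]


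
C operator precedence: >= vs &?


'>=' is relational (level 7); '&' is bitwise AND (level 5)
Higher level binds tighter
'>=' has higher precedence than '&'


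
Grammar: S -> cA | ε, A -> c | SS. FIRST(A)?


Per alternative of A: FIRST(c) = {c}; FIRST(SS) = {c, ε}
FIRST(A) = {c, ε}


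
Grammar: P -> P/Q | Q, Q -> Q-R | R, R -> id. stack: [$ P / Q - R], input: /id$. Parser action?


handle 'Q-R' on top
Action: reduce (Q -> Q-R)


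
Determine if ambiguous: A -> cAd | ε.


balanced c^n…d^n: each string has a unique parse
Unambiguous


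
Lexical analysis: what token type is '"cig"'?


Pattern: double-quoted sequence
Type: STRING_LITERAL


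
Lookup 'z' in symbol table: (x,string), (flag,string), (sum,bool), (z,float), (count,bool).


Lookup 'z' → type float


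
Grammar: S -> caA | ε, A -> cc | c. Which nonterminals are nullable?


A nonterminal is nullable iff some alternative derives ε (directly, or every symbol in it is nullable)
Nullable: {S}


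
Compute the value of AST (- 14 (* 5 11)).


Evaluate inner: (* 5 11) = 55
Evaluate root: (- 14 55) = -41
Result: -41


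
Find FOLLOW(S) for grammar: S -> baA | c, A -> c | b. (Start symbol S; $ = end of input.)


$ ∈ FOLLOW(S). For each A -> αBβ: add FIRST(β)\{ε} to FOLLOW(B); if β nullable, add FOLLOW(A).
FOLLOW(S) = {$}


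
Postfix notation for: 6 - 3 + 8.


Left to right (same or higher precedence on left)
Postfix: 6 3 - 8 +


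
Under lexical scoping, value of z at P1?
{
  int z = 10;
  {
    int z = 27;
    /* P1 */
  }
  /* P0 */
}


z declared in the same block as P1
z = 27


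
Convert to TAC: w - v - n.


Break into single-operator statements:
t1 = w - v
t2 = t1 - n


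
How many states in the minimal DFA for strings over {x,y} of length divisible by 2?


Track length mod 2: states 0..1, accept at 0
Minimal DFA: 2 states


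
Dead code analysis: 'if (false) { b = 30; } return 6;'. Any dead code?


condition is constant false, so the whole block is unreachable
Dead: 'if (false) { b = 30; }'


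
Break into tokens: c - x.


Scan left to right, longest-match per lexeme
Tokens: ID(c), OP(-), ID(x)


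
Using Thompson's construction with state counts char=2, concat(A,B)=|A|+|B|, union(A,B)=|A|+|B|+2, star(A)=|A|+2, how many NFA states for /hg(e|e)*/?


Syntax tree has 4 char leaf(s), 1 union(s), 1 star(s)
chars contribute 4×2 = 8; each union adds +2; each star adds +2
Total: 8 + 2 + 2 = 12 states


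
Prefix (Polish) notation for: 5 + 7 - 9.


left-to-right (same/higher precedence on left): tree is (- (+ 5 7) 9)
Prefix: - + 5 7 9


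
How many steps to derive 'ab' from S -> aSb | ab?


Derivation: S => ab
Steps: 1


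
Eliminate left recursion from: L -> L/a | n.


Left-recursive alternatives: L/a; non-recursive: n
Introduce L': L -> nL', L' -> /aL' | ε


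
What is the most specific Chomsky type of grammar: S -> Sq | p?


Left-linear: every RHS is a terminal or one nonterminal followed by a terminal
Classification: Type 3 (Regular)


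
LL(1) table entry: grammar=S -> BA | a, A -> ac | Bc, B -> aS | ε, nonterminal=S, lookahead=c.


For [S, c]: 'c' ∈ FIRST(BA)
Entry: S -> BA


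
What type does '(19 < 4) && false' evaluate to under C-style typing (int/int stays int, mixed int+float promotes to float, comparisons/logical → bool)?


Operand types: bool && bool
Rule: logical operators take bool operands and yield bool
Result type: bool


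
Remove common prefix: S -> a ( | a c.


Common prefix: 'a'
Factored: S -> a S', S' -> ( | c


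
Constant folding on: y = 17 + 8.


17 + 8 = 25 at compile time
Optimized: y = 25


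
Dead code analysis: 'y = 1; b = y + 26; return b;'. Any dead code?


y is read by b's definition; b is returned
No dead code


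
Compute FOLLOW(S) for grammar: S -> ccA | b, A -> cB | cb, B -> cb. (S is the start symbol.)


$ ∈ FOLLOW(S). For each A -> αBβ: add FIRST(β)\{ε} to FOLLOW(B); if β nullable, add FOLLOW(A).
FOLLOW(S) = {$}


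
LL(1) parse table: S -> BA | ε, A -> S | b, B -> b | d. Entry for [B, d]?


For [B, d]: 'd' ∈ FIRST(d)
Entry: B -> d


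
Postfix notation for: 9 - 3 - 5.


Left to right (same or higher precedence on left)
Postfix: 9 3 - 5 -


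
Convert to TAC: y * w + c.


Break into single-operator statements:
t1 = y * w
t2 = t1 + c


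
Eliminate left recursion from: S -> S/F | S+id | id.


Left-recursive alternatives: S/F, S+id; non-recursive: id
Introduce S': S -> idS', S' -> /FS' | +idS' | ε


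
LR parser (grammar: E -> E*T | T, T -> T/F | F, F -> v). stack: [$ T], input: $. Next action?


lookahead ∉ {/} so T won't extend; reduce E -> T
Action: reduce (E -> T)


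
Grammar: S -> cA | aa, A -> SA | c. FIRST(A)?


Per alternative of A: FIRST(SA) = {a, c}; FIRST(c) = {c}
FIRST(A) = {a, c}


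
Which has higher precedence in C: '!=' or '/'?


'/' is multiplicative (level 10); '!=' is equality (level 6)
Higher level binds tighter
'/' has higher precedence than '!='


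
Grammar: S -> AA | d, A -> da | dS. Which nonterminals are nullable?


A nonterminal is nullable iff some alternative derives ε (directly, or every symbol in it is nullable)
Nullable: {}


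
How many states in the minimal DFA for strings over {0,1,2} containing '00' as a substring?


KMP-style automaton: 2 progress states + 1 absorbing accept = 3
Minimal DFA: 3 states


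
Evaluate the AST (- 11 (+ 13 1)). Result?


Evaluate inner: (+ 13 1) = 14
Evaluate root: (- 11 14) = -3
Result: -3


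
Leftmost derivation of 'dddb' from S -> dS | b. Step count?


Derivation: S => dS => ddS => dddS => dddb
Steps: 4


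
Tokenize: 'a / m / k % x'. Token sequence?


Scan left to right, longest-match per lexeme
Tokens: ID(a), OP(/), ID(m), OP(/), ID(k), OP(%), ID(x)


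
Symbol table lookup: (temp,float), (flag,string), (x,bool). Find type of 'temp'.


Lookup 'temp' → type float


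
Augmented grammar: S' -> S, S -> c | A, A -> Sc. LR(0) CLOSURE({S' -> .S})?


Start: S' -> .S
For each item with dot before a nonterminal B, add B -> .γ for every B-production
Closure: [S' -> .S, S -> .c, S -> .A, A -> .Sc]


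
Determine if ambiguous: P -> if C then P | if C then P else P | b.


dangling else: 'if C then if C then b else b' parses two ways
Ambiguous


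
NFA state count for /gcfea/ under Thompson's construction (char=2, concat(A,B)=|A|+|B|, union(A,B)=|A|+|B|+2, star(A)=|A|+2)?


Syntax tree has 5 char leaf(s), 0 union(s), 0 star(s)
chars contribute 5×2 = 10; each union adds +2; each star adds +2
Total: 10 + 0 + 0 = 10 states


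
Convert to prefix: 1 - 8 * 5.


'*' binds tighter: tree is (- 1 (* 8 5))
Prefix: - 1 * 8 5


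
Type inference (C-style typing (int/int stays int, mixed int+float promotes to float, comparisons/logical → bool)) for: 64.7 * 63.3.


Operand types: float * float
Rule: mixed int/float promotes to float; int/int stays int
Result type: float


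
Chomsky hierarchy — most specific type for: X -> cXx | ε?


Single nonterminal LHS, but c^n x^n is not regular
Classification: Type 2 (Context-Free)


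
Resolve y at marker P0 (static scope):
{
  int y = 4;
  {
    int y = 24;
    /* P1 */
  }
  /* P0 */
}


y declared in the same block as P0
y = 4


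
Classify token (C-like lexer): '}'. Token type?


Pattern: delimiter/punctuation
Type: PUNCTUATION


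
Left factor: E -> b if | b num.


Common prefix: 'b'
Factored: E -> b E', E' -> if | num


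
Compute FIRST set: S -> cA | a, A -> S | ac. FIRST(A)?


Per alternative of A: FIRST(S) = {a, c}; FIRST(ac) = {a}
FIRST(A) = {a, c}


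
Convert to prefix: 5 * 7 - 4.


left-to-right (same/higher precedence on left): tree is (- (* 5 7) 4)
Prefix: - * 5 7 4


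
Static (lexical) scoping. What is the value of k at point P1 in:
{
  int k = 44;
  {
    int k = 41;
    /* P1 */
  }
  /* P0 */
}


k declared in the same block as P1
k = 41


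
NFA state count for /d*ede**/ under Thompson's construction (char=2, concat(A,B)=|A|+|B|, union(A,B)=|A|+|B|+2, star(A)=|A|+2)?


Syntax tree has 4 char leaf(s), 0 union(s), 3 star(s)
chars contribute 4×2 = 8; each union adds +2; each star adds +2
Total: 8 + 0 + 6 = 14 states


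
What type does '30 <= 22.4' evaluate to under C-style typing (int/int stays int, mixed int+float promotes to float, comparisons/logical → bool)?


Operand types: int <= float
Rule: comparison yields bool
Result type: bool


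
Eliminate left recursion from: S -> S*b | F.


Left-recursive alternatives: S*b; non-recursive: F
Introduce S': S -> FS', S' -> *bS' | ε


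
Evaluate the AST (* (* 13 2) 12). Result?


Evaluate inner: (* 13 2) = 26
Evaluate root: (* 26 12) = 312
Result: 312


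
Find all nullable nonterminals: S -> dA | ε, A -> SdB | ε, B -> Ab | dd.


A nonterminal is nullable iff some alternative derives ε (directly, or every symbol in it is nullable)
Nullable: {A, S}


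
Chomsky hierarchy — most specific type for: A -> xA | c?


Right-linear: every RHS is a terminal or a terminal followed by one nonterminal
Classification: Type 3 (Regular)


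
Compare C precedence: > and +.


'+' is additive (level 9); '>' is relational (level 7)
Higher level binds tighter
'+' has higher precedence than '>'


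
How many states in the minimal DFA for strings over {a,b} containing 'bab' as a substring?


KMP-style automaton: 3 progress states + 1 absorbing accept = 4
Minimal DFA: 4 states


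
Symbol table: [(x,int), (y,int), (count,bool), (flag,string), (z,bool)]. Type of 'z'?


Lookup 'z' → type bool


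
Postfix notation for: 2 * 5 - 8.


Left to right (same or higher precedence on left)
Postfix: 2 5 * 8 -


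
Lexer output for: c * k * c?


Scan left to right, longest-match per lexeme
Tokens: ID(c), OP(*), ID(k), OP(*), ID(c)


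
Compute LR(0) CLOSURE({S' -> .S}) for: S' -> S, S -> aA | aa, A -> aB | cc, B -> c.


Start: S' -> .S
For each item with dot before a nonterminal B, add B -> .γ for every B-production
Closure: [S' -> .S, S -> .aA, S -> .aa]


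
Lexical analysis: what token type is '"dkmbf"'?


Pattern: double-quoted sequence
Type: STRING_LITERAL


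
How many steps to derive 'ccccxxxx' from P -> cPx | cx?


Derivation: P => cPx => ccPxx => cccPxxx => ccccxxxx
Steps: 4


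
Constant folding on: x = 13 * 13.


13 * 13 = 169 at compile time
Optimized: x = 169


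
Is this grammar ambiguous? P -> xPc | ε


balanced x^n…c^n: each string has a unique parse
Unambiguous


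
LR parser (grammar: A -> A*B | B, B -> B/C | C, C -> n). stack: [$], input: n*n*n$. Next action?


no handle on stack; shift 'n'
Action: shift


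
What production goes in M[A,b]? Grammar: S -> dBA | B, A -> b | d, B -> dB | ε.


For [A, b]: 'b' ∈ FIRST(b)
Entry: A -> b


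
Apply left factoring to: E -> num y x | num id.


Common prefix: 'num'
Factored: E -> num E', E' -> y x | id


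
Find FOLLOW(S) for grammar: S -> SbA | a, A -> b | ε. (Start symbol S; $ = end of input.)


$ ∈ FOLLOW(S). For each A -> αBβ: add FIRST(β)\{ε} to FOLLOW(B); if β nullable, add FOLLOW(A).
FOLLOW(S) = {$, b}


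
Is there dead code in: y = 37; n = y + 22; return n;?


y is read by n's definition; n is returned
No dead code


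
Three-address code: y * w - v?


Break into single-operator statements:
t1 = y * w
t2 = t1 - v


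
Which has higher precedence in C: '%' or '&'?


'%' is multiplicative (level 10); '&' is bitwise AND (level 5)
Higher level binds tighter
'%' has higher precedence than '&'


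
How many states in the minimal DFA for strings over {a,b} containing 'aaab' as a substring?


KMP-style automaton: 4 progress states + 1 absorbing accept = 5
Minimal DFA: 5 states


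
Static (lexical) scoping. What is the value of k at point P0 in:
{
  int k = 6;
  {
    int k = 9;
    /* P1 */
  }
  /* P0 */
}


k declared in the same block as P0
k = 6


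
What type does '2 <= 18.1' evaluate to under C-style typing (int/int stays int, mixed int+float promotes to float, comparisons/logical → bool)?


Operand types: int <= float
Rule: comparison yields bool
Result type: bool


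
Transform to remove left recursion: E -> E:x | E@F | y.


Left-recursive alternatives: E:x, E@F; non-recursive: y
Introduce E': E -> yE', E' -> :xE' | @FE' | ε


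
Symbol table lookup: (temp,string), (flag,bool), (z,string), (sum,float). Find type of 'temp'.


Lookup 'temp' → type string


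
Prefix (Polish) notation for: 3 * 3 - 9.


left-to-right (same/higher precedence on left): tree is (- (* 3 3) 9)
Prefix: - * 3 3 9


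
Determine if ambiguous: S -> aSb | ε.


balanced a^n…b^n: each string has a unique parse
Unambiguous


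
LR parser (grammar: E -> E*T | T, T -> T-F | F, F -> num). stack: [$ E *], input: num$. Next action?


no handle ('E*' is not any RHS); shift 'num'
Action: shift


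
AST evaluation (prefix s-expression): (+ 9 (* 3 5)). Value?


Evaluate inner: (* 3 5) = 15
Evaluate root: (+ 9 15) = 24
Result: 24


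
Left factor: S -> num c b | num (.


Common prefix: 'num'
Factored: S -> num S', S' -> c b | (


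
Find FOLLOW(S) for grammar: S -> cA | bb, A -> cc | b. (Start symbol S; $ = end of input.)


$ ∈ FOLLOW(S). For each A -> αBβ: add FIRST(β)\{ε} to FOLLOW(B); if β nullable, add FOLLOW(A).
FOLLOW(S) = {$}


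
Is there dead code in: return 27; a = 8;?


statement follows a return and is unreachable
Dead: 'a = 8'


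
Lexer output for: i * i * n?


Scan left to right, longest-match per lexeme
Tokens: ID(i), OP(*), ID(i), OP(*), ID(n)


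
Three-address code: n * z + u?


Break into single-operator statements:
t1 = n * z
t2 = t1 + u


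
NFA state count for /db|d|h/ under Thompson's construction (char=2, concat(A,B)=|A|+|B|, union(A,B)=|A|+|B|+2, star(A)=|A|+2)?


Syntax tree has 4 char leaf(s), 2 union(s), 0 star(s)
chars contribute 4×2 = 8; each union adds +2; each star adds +2
Total: 8 + 4 + 0 = 12 states


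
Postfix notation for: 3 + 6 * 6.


* has higher precedence, evaluate 6*6 first
Postfix: 3 6 6 * +


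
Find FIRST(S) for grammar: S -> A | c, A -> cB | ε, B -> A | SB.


Per alternative of S: FIRST(A) = {c, ε}; FIRST(c) = {c}
FIRST(S) = {c, ε}


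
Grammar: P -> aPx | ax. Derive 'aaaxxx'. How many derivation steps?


Derivation: P => aPx => aaPxx => aaaxxx
Steps: 3


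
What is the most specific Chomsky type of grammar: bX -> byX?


LHS has context (more than one symbol) and |LHS| ≤ |RHS|
Classification: Type 1 (Context-Sensitive)


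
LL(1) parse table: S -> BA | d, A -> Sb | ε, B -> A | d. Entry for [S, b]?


For [S, b]: 'b' ∈ FIRST(BA)
Entry: S -> BA


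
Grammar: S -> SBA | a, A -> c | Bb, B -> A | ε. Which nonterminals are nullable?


A nonterminal is nullable iff some alternative derives ε (directly, or every symbol in it is nullable)
Nullable: {B}


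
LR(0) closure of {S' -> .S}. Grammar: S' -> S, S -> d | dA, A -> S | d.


Start: S' -> .S
For each item with dot before a nonterminal B, add B -> .γ for every B-production
Closure: [S' -> .S, S -> .d, S -> .dA]


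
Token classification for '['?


Pattern: delimiter/punctuation
Type: PUNCTUATION


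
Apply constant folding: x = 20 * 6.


20 * 6 = 120 at compile time
Optimized: x = 120


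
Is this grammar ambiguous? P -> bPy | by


balanced b^n…y^n: each string has a unique parse
Unambiguous


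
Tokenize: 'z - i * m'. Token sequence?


Scan left to right, longest-match per lexeme
Tokens: ID(z), OP(-), ID(i), OP(*), ID(m)


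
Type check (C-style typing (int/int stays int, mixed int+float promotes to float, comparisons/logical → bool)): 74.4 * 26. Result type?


Operand types: float * int
Rule: mixed int/float promotes to float; int/int stays int
Result type: float


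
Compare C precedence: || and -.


'-' is additive (level 9); '||' is logical OR (level 1)
Higher level binds tighter
'-' has higher precedence than '||'


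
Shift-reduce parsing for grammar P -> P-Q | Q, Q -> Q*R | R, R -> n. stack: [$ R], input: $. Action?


'R' (not preceded by Q*) is the handle for Q -> R
Action: reduce (Q -> R)


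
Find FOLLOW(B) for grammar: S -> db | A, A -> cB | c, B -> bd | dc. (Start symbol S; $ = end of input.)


$ ∈ FOLLOW(S). For each A -> αBβ: add FIRST(β)\{ε} to FOLLOW(B); if β nullable, add FOLLOW(A).
FOLLOW(B) = {$}


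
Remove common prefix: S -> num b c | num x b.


Common prefix: 'num'
Factored: S -> num S', S' -> b c | x b


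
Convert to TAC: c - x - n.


Break into single-operator statements:
t1 = c - x
t2 = t1 - n


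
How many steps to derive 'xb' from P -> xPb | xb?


Derivation: P => xb
Steps: 1


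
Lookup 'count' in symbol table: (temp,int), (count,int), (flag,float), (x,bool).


Lookup 'count' → type int


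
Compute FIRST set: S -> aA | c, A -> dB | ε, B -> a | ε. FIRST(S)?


Per alternative of S: FIRST(aA) = {a}; FIRST(c) = {c}
FIRST(S) = {a, c}


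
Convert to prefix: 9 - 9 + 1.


left-to-right (same/higher precedence on left): tree is (+ (- 9 9) 1)
Prefix: + - 9 9 1


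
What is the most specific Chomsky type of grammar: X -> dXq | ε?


Single nonterminal LHS, but d^n q^n is not regular
Classification: Type 2 (Context-Free)


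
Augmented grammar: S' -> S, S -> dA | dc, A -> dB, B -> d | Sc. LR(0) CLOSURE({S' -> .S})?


Start: S' -> .S
For each item with dot before a nonterminal B, add B -> .γ for every B-production
Closure: [S' -> .S, S -> .dA, S -> .dc]


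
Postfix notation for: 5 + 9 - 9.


Left to right (same or higher precedence on left)
Postfix: 5 9 + 9 -


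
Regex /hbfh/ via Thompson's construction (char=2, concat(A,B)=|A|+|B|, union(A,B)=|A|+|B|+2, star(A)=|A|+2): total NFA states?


Syntax tree has 4 char leaf(s), 0 union(s), 0 star(s)
chars contribute 4×2 = 8; each union adds +2; each star adds +2
Total: 8 + 0 + 0 = 8 states


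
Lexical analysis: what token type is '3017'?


Pattern: digits only
Type: INTEGER_LITERAL


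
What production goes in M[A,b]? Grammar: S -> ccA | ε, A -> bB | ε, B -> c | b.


For [A, b]: 'b' ∈ FIRST(bB)
Entry: A -> bB


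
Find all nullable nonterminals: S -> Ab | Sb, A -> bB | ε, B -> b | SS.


A nonterminal is nullable iff some alternative derives ε (directly, or every symbol in it is nullable)
Nullable: {A}


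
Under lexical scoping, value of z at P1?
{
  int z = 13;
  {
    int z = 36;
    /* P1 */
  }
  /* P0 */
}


z declared in the same block as P1
z = 36


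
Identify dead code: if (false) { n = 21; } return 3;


condition is constant false, so the whole block is unreachable
Dead: 'if (false) { n = 21; }'


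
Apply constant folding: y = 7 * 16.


7 * 16 = 112 at compile time
Optimized: y = 112


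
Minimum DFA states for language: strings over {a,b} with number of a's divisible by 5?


Track (count of a) mod 5: states 0..4, accept at 0
Minimal DFA: 5 states


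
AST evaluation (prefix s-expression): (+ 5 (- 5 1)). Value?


Evaluate inner: (- 5 1) = 4
Evaluate root: (+ 5 4) = 9
Result: 9


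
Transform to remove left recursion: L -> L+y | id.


Left-recursive alternatives: L+y; non-recursive: id
Introduce L': L -> idL', L' -> +yL' | ε


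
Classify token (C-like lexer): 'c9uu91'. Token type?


Pattern: letter/underscore followed by alphanumerics, not a keyword
Type: IDENTIFIER


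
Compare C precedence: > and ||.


'>' is relational (level 7); '||' is logical OR (level 1)
Higher level binds tighter
'>' has higher precedence than '||'


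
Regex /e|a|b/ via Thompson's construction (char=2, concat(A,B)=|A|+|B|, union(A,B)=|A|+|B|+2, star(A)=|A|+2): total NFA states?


Syntax tree has 3 char leaf(s), 2 union(s), 0 star(s)
chars contribute 3×2 = 6; each union adds +2; each star adds +2
Total: 6 + 4 + 0 = 10 states


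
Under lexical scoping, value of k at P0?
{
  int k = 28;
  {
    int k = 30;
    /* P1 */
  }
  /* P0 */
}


k declared in the same block as P0
k = 28


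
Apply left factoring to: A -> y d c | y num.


Common prefix: 'y'
Factored: A -> y A', A' -> d c | num


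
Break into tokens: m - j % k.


Scan left to right, longest-match per lexeme
Tokens: ID(m), OP(-), ID(j), OP(%), ID(k)


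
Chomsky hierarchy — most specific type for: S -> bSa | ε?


Single nonterminal LHS, but b^n a^n is not regular
Classification: Type 2 (Context-Free)


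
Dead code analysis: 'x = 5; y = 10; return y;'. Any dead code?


x is assigned but never read
Dead: 'x = 5'


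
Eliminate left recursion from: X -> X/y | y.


Left-recursive alternatives: X/y; non-recursive: y
Introduce X': X -> yX', X' -> /yX' | ε


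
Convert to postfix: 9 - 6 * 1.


* has higher precedence, evaluate 6*1 first
Postfix: 9 6 1 * -


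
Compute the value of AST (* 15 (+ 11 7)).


Evaluate inner: (+ 11 7) = 18
Evaluate root: (* 15 18) = 270
Result: 270


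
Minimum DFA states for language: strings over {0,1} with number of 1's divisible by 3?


Track (count of 1) mod 3: states 0..2, accept at 0
Minimal DFA: 3 states


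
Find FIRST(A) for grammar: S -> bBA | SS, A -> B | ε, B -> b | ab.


Per alternative of A: FIRST(B) = {a, b}; FIRST(ε) = {ε}
FIRST(A) = {a, b, ε}


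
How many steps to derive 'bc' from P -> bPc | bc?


Derivation: P => bc
Steps: 1


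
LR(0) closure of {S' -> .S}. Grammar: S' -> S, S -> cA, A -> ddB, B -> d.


Start: S' -> .S
For each item with dot before a nonterminal B, add B -> .γ for every B-production
Closure: [S' -> .S, S -> .cA]


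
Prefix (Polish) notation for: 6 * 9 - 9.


left-to-right (same/higher precedence on left): tree is (- (* 6 9) 9)
Prefix: - * 6 9 9


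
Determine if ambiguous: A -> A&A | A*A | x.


'x&x*x' has two parse trees (no precedence encoded between & and *)
Ambiguous


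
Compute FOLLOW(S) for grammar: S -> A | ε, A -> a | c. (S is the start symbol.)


$ ∈ FOLLOW(S). For each A -> αBβ: add FIRST(β)\{ε} to FOLLOW(B); if β nullable, add FOLLOW(A).
FOLLOW(S) = {$}


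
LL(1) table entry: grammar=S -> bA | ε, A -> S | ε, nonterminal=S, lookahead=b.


For [S, b]: 'b' ∈ FIRST(bA)
Entry: S -> bA


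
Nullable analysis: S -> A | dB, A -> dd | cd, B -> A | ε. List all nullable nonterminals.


A nonterminal is nullable iff some alternative derives ε (directly, or every symbol in it is nullable)
Nullable: {B}


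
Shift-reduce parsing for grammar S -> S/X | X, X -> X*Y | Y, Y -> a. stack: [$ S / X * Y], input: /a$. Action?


handle 'X*Y' on top
Action: reduce (X -> X*Y)


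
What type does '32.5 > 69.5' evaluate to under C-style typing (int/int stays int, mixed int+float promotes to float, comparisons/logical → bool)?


Operand types: float > float
Rule: comparison yields bool
Result type: bool


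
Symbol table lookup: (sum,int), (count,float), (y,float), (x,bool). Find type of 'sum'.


Lookup 'sum' → type int


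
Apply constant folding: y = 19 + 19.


19 + 19 = 38 at compile time
Optimized: y = 38
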